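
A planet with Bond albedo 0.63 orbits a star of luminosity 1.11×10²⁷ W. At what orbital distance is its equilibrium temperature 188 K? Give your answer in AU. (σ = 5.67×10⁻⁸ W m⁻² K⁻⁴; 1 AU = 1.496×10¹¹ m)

From T_eq⁴ = L(1−A)/(16πσd²): d = √[L(1−A)/(16πσT_eq⁴)].
d = √[1.11×10²⁷ × 0.37 / (16π × 5.67×10⁻⁸ × (188)⁴)] = 3.40×10¹¹ m = 2.27 AU.

d ≈ 2.27 AU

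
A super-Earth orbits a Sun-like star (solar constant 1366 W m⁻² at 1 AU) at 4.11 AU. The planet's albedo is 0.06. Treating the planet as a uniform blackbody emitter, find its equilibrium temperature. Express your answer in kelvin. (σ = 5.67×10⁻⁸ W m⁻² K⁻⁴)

T_eq ≈ 135 K

Flux at 4.11 AU: S = 1366/4.11² = 80.9 W m⁻².
Energy balance: absorbed = emitted ⇒ πR²·S(1−A) = 4πR²·σT_eq⁴, so T_eq⁴ = S(1−A)/(4σ).
T_eq = [80.9 × 0.94 / (4 × 5.67×10⁻⁸)]^(1/4) = (3.35×10⁸)^(1/4) = 135 K.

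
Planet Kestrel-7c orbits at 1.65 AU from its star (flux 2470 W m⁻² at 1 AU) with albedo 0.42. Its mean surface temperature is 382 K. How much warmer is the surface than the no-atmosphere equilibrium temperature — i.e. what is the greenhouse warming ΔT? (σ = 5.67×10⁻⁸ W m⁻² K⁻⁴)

ΔT ≈ 162.5 K

S = 2470/1.65² = 907.3 W m⁻².
T_eq = [S(1−A)/(4σ)]^(1/4) = [907.3×0.58/(4×5.67×10⁻⁸)]^(1/4) = 219.5 K.
ΔT = T_surf − T_eq = 382 − 219.5.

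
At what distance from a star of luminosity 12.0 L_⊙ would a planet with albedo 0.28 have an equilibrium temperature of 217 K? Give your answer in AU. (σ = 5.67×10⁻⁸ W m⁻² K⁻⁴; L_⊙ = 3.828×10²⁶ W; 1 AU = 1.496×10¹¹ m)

L = 12.0 × 3.828×10²⁶ = 4.59×10²⁷ W.
From T_eq⁴ = L(1−A)/(16πσd²): d = √[L(1−A)/(16πσT_eq⁴)].
d = √[4.59×10²⁷ × 0.72 / (16π × 5.67×10⁻⁸ × (217)⁴)] = 7.23×10¹¹ m = 4.84 AU.

d ≈ 4.84 AU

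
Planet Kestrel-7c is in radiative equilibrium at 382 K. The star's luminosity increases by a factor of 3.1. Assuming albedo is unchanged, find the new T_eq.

T_eq ≈ 507 K

T_eq ∝ L^(1/4) · d^(−1/2).
T′ = 382 × 3.1^(1/4) = 507 K.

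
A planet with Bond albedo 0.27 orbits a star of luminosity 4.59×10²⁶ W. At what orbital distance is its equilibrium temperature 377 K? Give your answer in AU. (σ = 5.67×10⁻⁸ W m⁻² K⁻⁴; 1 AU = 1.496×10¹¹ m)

d ≈ 0.510 AU

From T_eq⁴ = L(1−A)/(16πσd²): d = √[L(1−A)/(16πσT_eq⁴)].
d = √[4.59×10²⁶ × 0.73 / (16π × 5.67×10⁻⁸ × (377)⁴)] = 7.63×10¹⁰ m = 0.510 AU.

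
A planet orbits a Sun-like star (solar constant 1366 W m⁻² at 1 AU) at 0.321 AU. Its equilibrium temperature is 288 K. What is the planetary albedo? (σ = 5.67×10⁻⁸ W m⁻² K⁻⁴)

A ≈ 0.88

Flux at 0.321 AU: S = 1366/0.321² = 1.33×10⁴ W m⁻².
From T_eq⁴ = S(1−A)/(4σ): 1−A = 4σT_eq⁴/S.
1−A = 4 × 5.67×10⁻⁸ × (288)⁴ / 1.33×10⁴ = 0.118.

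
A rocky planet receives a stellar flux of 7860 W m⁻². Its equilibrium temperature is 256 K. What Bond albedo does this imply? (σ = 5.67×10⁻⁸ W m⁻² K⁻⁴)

A ≈ 0.88

From T_eq⁴ = S(1−A)/(4σ): 1−A = 4σT_eq⁴/S.
1−A = 4 × 5.67×10⁻⁸ × (256)⁴ / 7860 = 0.124.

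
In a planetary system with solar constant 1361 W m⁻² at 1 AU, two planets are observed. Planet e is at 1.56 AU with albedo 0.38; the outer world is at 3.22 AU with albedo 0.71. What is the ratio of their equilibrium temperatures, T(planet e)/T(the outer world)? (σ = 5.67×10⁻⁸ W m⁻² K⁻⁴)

T₁/T₂ ≈ 1.737

T_eq = [S₀(1−A)/(4σd²)]^(1/4), so T ∝ (1−A)^(1/4) / √d.
T₁ = [1361×0.62/(4×5.67×10⁻⁸×1.56²)]^(1/4) = 197.74 K.
T₂ = [1361×0.29/(4×5.67×10⁻⁸×3.22²)]^(1/4) = 113.82 K.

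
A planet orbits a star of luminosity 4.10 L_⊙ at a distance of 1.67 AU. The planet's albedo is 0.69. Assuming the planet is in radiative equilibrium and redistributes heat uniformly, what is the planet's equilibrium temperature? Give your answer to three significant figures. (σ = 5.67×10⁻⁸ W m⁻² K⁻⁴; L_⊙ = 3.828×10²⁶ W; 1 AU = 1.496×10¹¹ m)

d = 1.67 AU = 2.50×10¹¹ m.
L = 4.10 × 3.828×10²⁶ = 1.57×10²⁷ W.
Flux: S = L/(4πd²) = 1.57×10²⁷/(4π×(2.50×10¹¹)²) = 2000 W m⁻².
Energy balance: absorbed = emitted ⇒ πR²·S(1−A) = 4πR²·σT_eq⁴, so T_eq⁴ = S(1−A)/(4σ).
T_eq = [2000 × 0.31 / (4 × 5.67×10⁻⁸)]^(1/4) = (2.74×10⁹)^(1/4) = 229 K.

T_eq ≈ 229 K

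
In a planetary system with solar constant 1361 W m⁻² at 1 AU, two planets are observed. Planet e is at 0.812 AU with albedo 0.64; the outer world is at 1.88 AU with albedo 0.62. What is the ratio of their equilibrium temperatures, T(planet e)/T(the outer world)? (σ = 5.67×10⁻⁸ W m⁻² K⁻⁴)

T_eq = [S₀(1−A)/(4σd²)]^(1/4), so T ∝ (1−A)^(1/4) / √d.
T₁ = [1361×0.36/(4×5.67×10⁻⁸×0.812²)]^(1/4) = 239.25 K.
T₂ = [1361×0.38/(4×5.67×10⁻⁸×1.88²)]^(1/4) = 159.38 K.

T₁/T₂ ≈ 1.501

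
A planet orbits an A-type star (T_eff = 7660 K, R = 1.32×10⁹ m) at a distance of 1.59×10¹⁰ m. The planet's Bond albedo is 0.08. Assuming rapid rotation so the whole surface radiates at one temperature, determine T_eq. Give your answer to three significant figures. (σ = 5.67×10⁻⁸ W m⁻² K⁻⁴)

L = 4πR_⋆²σT_⋆⁴ = 4π(1.32×10⁹)² × 5.67×10⁻⁸ × (7660)⁴ = 4.27×10²⁷ W.
S = L/(4πd²) = 1.35×10⁶ W m⁻².
Energy balance: absorbed = emitted ⇒ πR²·S(1−A) = 4πR²·σT_eq⁴, so T_eq⁴ = S(1−A)/(4σ).
T_eq = [1.35×10⁶ × 0.92 / (4 × 5.67×10⁻⁸)]^(1/4) = (5.46×10¹²)^(1/4) = 1530 K.

T_eq ≈ 1530 K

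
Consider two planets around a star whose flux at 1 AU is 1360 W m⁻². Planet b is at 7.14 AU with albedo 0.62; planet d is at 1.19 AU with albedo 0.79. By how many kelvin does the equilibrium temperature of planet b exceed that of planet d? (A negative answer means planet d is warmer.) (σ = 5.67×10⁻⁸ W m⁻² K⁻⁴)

T_eq = [S₀(1−A)/(4σd²)]^(1/4), so T ∝ (1−A)^(1/4) / √d.
T₁ = [1360×0.38/(4×5.67×10⁻⁸×7.14²)]^(1/4) = 81.77 K.
T₂ = [1360×0.21/(4×5.67×10⁻⁸×1.19²)]^(1/4) = 172.69 K.

ΔT ≈ -90.9 K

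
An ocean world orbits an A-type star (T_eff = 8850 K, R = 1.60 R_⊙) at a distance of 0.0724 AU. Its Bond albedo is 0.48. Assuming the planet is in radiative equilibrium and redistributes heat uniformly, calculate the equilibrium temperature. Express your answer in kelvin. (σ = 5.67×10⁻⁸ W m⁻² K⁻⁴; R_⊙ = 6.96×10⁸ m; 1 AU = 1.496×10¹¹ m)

T_eq ≈ 1700 K

R_⋆ = 1.60 × 6.96×10⁸ = 1.11×10⁹ m.
d = 0.0724 AU = 1.08×10¹⁰ m.
L = 4πR_⋆²σT_⋆⁴ = 4π(1.11×10⁹)² × 5.67×10⁻⁸ × (8850)⁴ = 5.42×10²⁷ W.
S = L/(4πd²) = 3.68×10⁶ W m⁻².
Energy balance: absorbed = emitted ⇒ πR²·S(1−A) = 4πR²·σT_eq⁴, so T_eq⁴ = S(1−A)/(4σ).
T_eq = [3.68×10⁶ × 0.52 / (4 × 5.67×10⁻⁸)]^(1/4) = (8.43×10¹²)^(1/4) = 1700 K.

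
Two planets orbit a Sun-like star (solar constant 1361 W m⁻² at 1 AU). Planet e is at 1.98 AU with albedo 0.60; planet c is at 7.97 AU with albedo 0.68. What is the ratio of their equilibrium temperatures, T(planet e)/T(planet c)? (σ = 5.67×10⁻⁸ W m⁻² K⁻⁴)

T₁/T₂ ≈ 2.121

T_eq = [S₀(1−A)/(4σd²)]^(1/4), so T ∝ (1−A)^(1/4) / √d.
T₁ = [1361×0.40/(4×5.67×10⁻⁸×1.98²)]^(1/4) = 157.30 K.
T₂ = [1361×0.32/(4×5.67×10⁻⁸×7.97²)]^(1/4) = 74.15 K.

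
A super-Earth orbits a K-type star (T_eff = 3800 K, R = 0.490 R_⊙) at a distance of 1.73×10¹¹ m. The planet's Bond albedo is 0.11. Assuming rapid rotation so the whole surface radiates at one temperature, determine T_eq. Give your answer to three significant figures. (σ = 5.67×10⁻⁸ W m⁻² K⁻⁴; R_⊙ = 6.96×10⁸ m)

R_⋆ = 0.490 × 6.96×10⁸ = 3.41×10⁸ m.
L = 4πR_⋆²σT_⋆⁴ = 4π(3.41×10⁸)² × 5.67×10⁻⁸ × (3800)⁴ = 1.73×10²⁵ W.
S = L/(4πd²) = 45.9 W m⁻².
Energy balance: absorbed = emitted ⇒ πR²·S(1−A) = 4πR²·σT_eq⁴, so T_eq⁴ = S(1−A)/(4σ).
T_eq = [45.9 × 0.89 / (4 × 5.67×10⁻⁸)]^(1/4) = (1.80×10⁸)^(1/4) = 116 K.

T_eq ≈ 116 K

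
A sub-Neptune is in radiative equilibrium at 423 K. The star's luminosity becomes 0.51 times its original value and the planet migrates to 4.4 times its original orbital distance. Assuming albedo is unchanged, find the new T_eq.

T_eq ∝ L^(1/4) · d^(−1/2).
T′ = 423 × 0.51^(1/4) / 4.4^(1/2) = 170 K.

T_eq ≈ 170 K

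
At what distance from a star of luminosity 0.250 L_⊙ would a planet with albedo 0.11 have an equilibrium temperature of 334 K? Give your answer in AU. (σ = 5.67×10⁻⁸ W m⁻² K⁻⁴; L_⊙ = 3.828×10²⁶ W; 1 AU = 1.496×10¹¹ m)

L = 0.250 × 3.828×10²⁶ = 9.57×10²⁵ W.
From T_eq⁴ = L(1−A)/(16πσd²): d = √[L(1−A)/(16πσT_eq⁴)].
d = √[9.57×10²⁵ × 0.89 / (16π × 5.67×10⁻⁸ × (334)⁴)] = 4.90×10¹⁰ m = 0.328 AU.

d ≈ 0.328 AU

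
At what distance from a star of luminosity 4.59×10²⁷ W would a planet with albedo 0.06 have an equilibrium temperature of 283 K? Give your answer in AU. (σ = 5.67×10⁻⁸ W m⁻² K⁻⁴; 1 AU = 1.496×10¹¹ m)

d ≈ 3.25 AU

From T_eq⁴ = L(1−A)/(16πσd²): d = √[L(1−A)/(16πσT_eq⁴)].
d = √[4.59×10²⁷ × 0.94 / (16π × 5.67×10⁻⁸ × (283)⁴)] = 4.86×10¹¹ m = 3.25 AU.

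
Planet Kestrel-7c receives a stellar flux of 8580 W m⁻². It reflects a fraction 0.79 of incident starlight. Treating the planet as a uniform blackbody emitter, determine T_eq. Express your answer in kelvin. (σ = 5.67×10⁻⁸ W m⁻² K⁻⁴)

T_eq ≈ 299 K

Energy balance: absorbed = emitted ⇒ πR²·S(1−A) = 4πR²·σT_eq⁴, so T_eq⁴ = S(1−A)/(4σ).
T_eq = [8580 × 0.21 / (4 × 5.67×10⁻⁸)]^(1/4) = (7.94×10⁹)^(1/4) = 299 K.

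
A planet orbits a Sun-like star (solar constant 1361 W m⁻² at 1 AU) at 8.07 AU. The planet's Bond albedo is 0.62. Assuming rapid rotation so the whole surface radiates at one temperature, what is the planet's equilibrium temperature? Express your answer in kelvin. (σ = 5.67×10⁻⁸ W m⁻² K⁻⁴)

T_eq ≈ 76.9 K

Flux at 8.07 AU: S = 1361/8.07² = 20.9 W m⁻².
Energy balance: absorbed = emitted ⇒ πR²·S(1−A) = 4πR²·σT_eq⁴, so T_eq⁴ = S(1−A)/(4σ).
T_eq = [20.9 × 0.38 / (4 × 5.67×10⁻⁸)]^(1/4) = (3.50×10⁷)^(1/4) = 76.9 K.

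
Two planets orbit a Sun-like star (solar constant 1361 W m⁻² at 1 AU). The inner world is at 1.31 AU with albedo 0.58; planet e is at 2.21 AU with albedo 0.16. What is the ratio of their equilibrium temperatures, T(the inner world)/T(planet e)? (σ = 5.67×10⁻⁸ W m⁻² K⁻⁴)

T₁/T₂ ≈ 1.092

T_eq = [S₀(1−A)/(4σd²)]^(1/4), so T ∝ (1−A)^(1/4) / √d.
T₁ = [1361×0.42/(4×5.67×10⁻⁸×1.31²)]^(1/4) = 195.76 K.
T₂ = [1361×0.84/(4×5.67×10⁻⁸×2.21²)]^(1/4) = 179.24 K.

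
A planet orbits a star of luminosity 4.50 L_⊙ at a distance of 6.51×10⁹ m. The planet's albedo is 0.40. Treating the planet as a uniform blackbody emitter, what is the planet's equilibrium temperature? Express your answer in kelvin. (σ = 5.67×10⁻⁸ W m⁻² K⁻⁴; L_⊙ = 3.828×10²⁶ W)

T_eq ≈ 1710 K

L = 4.50 × 3.828×10²⁶ = 1.72×10²⁷ W.
Flux: S = L/(4πd²) = 1.72×10²⁷/(4π×(6.51×10⁹)²) = 3.23×10⁶ W m⁻².
Energy balance: absorbed = emitted ⇒ πR²·S(1−A) = 4πR²·σT_eq⁴, so T_eq⁴ = S(1−A)/(4σ).
T_eq = [3.23×10⁶ × 0.60 / (4 × 5.67×10⁻⁸)]^(1/4) = (8.56×10¹²)^(1/4) = 1710 K.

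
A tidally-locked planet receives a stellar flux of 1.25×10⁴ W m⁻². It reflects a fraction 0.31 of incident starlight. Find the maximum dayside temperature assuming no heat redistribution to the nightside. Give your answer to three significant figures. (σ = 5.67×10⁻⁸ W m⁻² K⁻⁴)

T_ss ≈ 625 K

With no redistribution each surface element balances locally: S(1−A) = σT⁴.
T = [1.25×10⁴ × 0.69 / 5.67×10⁻⁸]^(1/4) = (1.52×10¹¹)^(1/4) = 625 K.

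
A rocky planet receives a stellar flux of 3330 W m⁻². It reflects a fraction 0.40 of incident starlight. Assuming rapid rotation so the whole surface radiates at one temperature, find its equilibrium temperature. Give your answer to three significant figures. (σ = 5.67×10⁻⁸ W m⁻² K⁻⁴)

Energy balance: absorbed = emitted ⇒ πR²·S(1−A) = 4πR²·σT_eq⁴, so T_eq⁴ = S(1−A)/(4σ).
T_eq = [3330 × 0.60 / (4 × 5.67×10⁻⁸)]^(1/4) = (8.81×10⁹)^(1/4) = 306 K.

T_eq ≈ 306 K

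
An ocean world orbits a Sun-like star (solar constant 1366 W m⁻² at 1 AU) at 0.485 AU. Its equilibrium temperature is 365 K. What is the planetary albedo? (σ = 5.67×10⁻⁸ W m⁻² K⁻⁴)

Flux at 0.485 AU: S = 1366/0.485² = 5810 W m⁻².
From T_eq⁴ = S(1−A)/(4σ): 1−A = 4σT_eq⁴/S.
1−A = 4 × 5.67×10⁻⁸ × (365)⁴ / 5810 = 0.693.

A ≈ 0.31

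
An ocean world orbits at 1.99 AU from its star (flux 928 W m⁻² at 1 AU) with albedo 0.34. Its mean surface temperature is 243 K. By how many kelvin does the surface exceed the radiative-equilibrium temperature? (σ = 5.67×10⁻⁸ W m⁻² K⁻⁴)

S = 928/1.99² = 234.3 W m⁻².
T_eq = [S(1−A)/(4σ)]^(1/4) = [234.3×0.66/(4×5.67×10⁻⁸)]^(1/4) = 161.6 K.
ΔT = T_surf − T_eq = 243 − 161.6.

ΔT ≈ 81.4 K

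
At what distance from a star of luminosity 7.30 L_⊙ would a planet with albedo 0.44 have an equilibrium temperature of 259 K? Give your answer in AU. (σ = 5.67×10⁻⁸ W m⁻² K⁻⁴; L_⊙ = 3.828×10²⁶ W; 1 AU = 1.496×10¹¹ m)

L = 7.30 × 3.828×10²⁶ = 2.79×10²⁷ W.
From T_eq⁴ = L(1−A)/(16πσd²): d = √[L(1−A)/(16πσT_eq⁴)].
d = √[2.79×10²⁷ × 0.56 / (16π × 5.67×10⁻⁸ × (259)⁴)] = 3.49×10¹¹ m = 2.33 AU.

d ≈ 2.33 AU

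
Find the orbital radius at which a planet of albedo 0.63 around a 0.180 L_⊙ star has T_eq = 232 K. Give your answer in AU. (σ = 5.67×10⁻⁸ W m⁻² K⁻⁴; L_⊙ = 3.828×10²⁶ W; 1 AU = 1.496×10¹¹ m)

d ≈ 0.371 AU

L = 0.180 × 3.828×10²⁶ = 6.89×10²⁵ W.
From T_eq⁴ = L(1−A)/(16πσd²): d = √[L(1−A)/(16πσT_eq⁴)].
d = √[6.89×10²⁵ × 0.37 / (16π × 5.67×10⁻⁸ × (232)⁴)] = 5.56×10¹⁰ m = 0.371 AU.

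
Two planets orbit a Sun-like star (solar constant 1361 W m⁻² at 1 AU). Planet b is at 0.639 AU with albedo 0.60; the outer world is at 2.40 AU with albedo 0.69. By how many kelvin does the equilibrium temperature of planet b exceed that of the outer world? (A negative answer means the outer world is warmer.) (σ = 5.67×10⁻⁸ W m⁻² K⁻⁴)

ΔT ≈ 142.8 K

T_eq = [S₀(1−A)/(4σd²)]^(1/4), so T ∝ (1−A)^(1/4) / √d.
T₁ = [1361×0.40/(4×5.67×10⁻⁸×0.639²)]^(1/4) = 276.90 K.
T₂ = [1361×0.31/(4×5.67×10⁻⁸×2.40²)]^(1/4) = 134.06 K.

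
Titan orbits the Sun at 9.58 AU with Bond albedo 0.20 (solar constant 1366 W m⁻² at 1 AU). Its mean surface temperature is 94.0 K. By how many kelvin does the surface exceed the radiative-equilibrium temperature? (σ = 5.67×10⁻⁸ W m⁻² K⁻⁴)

S = 1366/9.58² = 14.88 W m⁻².
T_eq = [S(1−A)/(4σ)]^(1/4) = [14.88×0.80/(4×5.67×10⁻⁸)]^(1/4) = 85.1 K.
ΔT = T_surf − T_eq = 94 − 85.1.

ΔT ≈ 8.9 K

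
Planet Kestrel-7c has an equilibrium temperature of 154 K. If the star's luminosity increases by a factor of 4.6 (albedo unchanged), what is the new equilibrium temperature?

T_eq ∝ L^(1/4) · d^(−1/2).
T′ = 154 × 4.6^(1/4) = 226 K.

T_eq ≈ 226 K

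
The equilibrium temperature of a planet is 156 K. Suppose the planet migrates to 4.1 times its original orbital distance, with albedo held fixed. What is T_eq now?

T_eq ∝ L^(1/4) · d^(−1/2).
T′ = 156 / 4.1^(1/2) = 77.0 K.

T_eq ≈ 77.0 K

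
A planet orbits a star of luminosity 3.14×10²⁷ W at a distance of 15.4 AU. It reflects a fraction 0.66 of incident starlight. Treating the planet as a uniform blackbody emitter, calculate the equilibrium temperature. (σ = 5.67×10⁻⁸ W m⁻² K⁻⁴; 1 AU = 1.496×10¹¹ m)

T_eq ≈ 91.7 K

d = 15.4 AU = 2.30×10¹² m.
Flux: S = L/(4πd²) = 3.14×10²⁷/(4π×(2.30×10¹²)²) = 47.1 W m⁻².
Energy balance: absorbed = emitted ⇒ πR²·S(1−A) = 4πR²·σT_eq⁴, so T_eq⁴ = S(1−A)/(4σ).
T_eq = [47.1 × 0.34 / (4 × 5.67×10⁻⁸)]^(1/4) = (7.06×10⁷)^(1/4) = 91.7 K.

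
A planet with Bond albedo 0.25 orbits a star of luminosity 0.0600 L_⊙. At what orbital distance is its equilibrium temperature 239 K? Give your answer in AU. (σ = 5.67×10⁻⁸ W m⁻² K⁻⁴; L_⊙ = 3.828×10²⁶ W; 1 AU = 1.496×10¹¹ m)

L = 0.0600 × 3.828×10²⁶ = 2.30×10²⁵ W.
From T_eq⁴ = L(1−A)/(16πσd²): d = √[L(1−A)/(16πσT_eq⁴)].
d = √[2.30×10²⁵ × 0.75 / (16π × 5.67×10⁻⁸ × (239)⁴)] = 4.30×10¹⁰ m = 0.288 AU.

d ≈ 0.288 AU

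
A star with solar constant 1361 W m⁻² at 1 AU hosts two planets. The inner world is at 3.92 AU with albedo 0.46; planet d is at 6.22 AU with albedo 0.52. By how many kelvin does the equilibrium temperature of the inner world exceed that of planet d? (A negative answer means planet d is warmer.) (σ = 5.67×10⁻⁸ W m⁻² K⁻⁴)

T_eq = [S₀(1−A)/(4σd²)]^(1/4), so T ∝ (1−A)^(1/4) / √d.
T₁ = [1361×0.54/(4×5.67×10⁻⁸×3.92²)]^(1/4) = 120.51 K.
T₂ = [1361×0.48/(4×5.67×10⁻⁸×6.22²)]^(1/4) = 92.89 K.

ΔT ≈ 27.6 K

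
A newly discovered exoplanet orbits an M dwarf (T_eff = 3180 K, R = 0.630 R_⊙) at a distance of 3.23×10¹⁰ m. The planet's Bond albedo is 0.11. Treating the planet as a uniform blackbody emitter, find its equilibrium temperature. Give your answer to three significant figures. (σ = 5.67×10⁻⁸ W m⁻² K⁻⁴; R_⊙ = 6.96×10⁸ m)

R_⋆ = 0.630 × 6.96×10⁸ = 4.38×10⁸ m.
L = 4πR_⋆²σT_⋆⁴ = 4π(4.38×10⁸)² × 5.67×10⁻⁸ × (3180)⁴ = 1.40×10²⁵ W.
S = L/(4πd²) = 1070 W m⁻².
Energy balance: absorbed = emitted ⇒ πR²·S(1−A) = 4πR²·σT_eq⁴, so T_eq⁴ = S(1−A)/(4σ).
T_eq = [1070 × 0.89 / (4 × 5.67×10⁻⁸)]^(1/4) = (4.19×10⁹)^(1/4) = 254 K.

T_eq ≈ 254 K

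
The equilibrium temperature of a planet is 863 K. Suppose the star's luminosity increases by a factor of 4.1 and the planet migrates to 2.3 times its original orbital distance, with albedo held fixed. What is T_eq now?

T_eq ∝ L^(1/4) · d^(−1/2).
T′ = 863 × 4.1^(1/4) / 2.3^(1/2) = 810 K.

T_eq ≈ 810 K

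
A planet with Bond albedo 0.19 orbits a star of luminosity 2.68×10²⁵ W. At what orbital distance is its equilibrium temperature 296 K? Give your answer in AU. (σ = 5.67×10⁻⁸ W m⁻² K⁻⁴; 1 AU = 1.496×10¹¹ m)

d ≈ 0.211 AU

From T_eq⁴ = L(1−A)/(16πσd²): d = √[L(1−A)/(16πσT_eq⁴)].
d = √[2.68×10²⁵ × 0.81 / (16π × 5.67×10⁻⁸ × (296)⁴)] = 3.15×10¹⁰ m = 0.211 AU.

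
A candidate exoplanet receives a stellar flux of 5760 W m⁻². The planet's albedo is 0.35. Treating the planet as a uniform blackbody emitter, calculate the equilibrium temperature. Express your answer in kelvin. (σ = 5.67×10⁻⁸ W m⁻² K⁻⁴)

T_eq ≈ 358 K

Energy balance: absorbed = emitted ⇒ πR²·S(1−A) = 4πR²·σT_eq⁴, so T_eq⁴ = S(1−A)/(4σ).
T_eq = [5760 × 0.65 / (4 × 5.67×10⁻⁸)]^(1/4) = (1.65×10¹⁰)^(1/4) = 358 K.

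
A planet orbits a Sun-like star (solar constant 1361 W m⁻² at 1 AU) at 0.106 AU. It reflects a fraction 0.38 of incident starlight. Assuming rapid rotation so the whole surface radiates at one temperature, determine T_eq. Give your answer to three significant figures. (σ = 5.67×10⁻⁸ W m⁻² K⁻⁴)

T_eq ≈ 759 K

Flux at 0.106 AU: S = 1361/0.106² = 1.21×10⁵ W m⁻².
Energy balance: absorbed = emitted ⇒ πR²·S(1−A) = 4πR²·σT_eq⁴, so T_eq⁴ = S(1−A)/(4σ).
T_eq = [1.21×10⁵ × 0.62 / (4 × 5.67×10⁻⁸)]^(1/4) = (3.31×10¹¹)^(1/4) = 759 K.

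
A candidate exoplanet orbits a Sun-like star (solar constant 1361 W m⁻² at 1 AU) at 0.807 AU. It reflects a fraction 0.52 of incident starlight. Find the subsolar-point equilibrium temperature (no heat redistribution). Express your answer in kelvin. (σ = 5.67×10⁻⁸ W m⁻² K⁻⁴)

T_ss ≈ 365 K

Flux at 0.807 AU: S = 1361/0.807² = 2090 W m⁻².
At the subsolar point the surface absorbs S(1−A) and emits σT⁴ per unit area — no factor of 4, since only the local patch is in balance.
T = [2090 × 0.48 / 5.67×10⁻⁸]^(1/4) = (1.77×10¹⁰)^(1/4) = 365 K.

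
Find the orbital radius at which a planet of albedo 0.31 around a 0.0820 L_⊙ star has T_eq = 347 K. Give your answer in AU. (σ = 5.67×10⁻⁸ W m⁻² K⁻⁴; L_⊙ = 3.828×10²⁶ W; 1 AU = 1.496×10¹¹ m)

L = 0.0820 × 3.828×10²⁶ = 3.14×10²⁵ W.
From T_eq⁴ = L(1−A)/(16πσd²): d = √[L(1−A)/(16πσT_eq⁴)].
d = √[3.14×10²⁵ × 0.69 / (16π × 5.67×10⁻⁸ × (347)⁴)] = 2.29×10¹⁰ m = 0.153 AU.

d ≈ 0.153 AU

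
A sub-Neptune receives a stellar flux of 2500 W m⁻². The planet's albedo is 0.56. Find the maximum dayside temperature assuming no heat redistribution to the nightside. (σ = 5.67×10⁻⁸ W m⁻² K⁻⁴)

With no redistribution each surface element balances locally: S(1−A) = σT⁴.
T = [2500 × 0.44 / 5.67×10⁻⁸]^(1/4) = (1.94×10¹⁰)^(1/4) = 373 K.

T_ss ≈ 373 K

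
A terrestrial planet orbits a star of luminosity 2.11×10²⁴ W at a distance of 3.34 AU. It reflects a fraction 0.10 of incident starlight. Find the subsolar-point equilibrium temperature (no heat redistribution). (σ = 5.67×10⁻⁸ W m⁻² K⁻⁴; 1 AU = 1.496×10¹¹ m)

T_ss ≈ 57.2 K

d = 3.34 AU = 5.00×10¹¹ m.
Flux: S = L/(4πd²) = 2.11×10²⁴/(4π×(5.00×10¹¹)²) = 0.673 W m⁻².
At the subsolar point the surface absorbs S(1−A) and emits σT⁴ per unit area — no factor of 4, since only the local patch is in balance.
T = [0.673 × 0.90 / 5.67×10⁻⁸]^(1/4) = (1.07×10⁷)^(1/4) = 57.2 K.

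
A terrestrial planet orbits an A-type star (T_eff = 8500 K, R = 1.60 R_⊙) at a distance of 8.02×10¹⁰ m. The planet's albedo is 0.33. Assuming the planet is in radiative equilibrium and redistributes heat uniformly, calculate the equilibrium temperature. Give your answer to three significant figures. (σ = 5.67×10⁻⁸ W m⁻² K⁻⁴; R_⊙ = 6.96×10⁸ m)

T_eq ≈ 641 K

R_⋆ = 1.60 × 6.96×10⁸ = 1.11×10⁹ m.
L = 4πR_⋆²σT_⋆⁴ = 4π(1.11×10⁹)² × 5.67×10⁻⁸ × (8500)⁴ = 4.61×10²⁷ W.
S = L/(4πd²) = 5.71×10⁴ W m⁻².
Energy balance: absorbed = emitted ⇒ πR²·S(1−A) = 4πR²·σT_eq⁴, so T_eq⁴ = S(1−A)/(4σ).
T_eq = [5.71×10⁴ × 0.67 / (4 × 5.67×10⁻⁸)]^(1/4) = (1.69×10¹¹)^(1/4) = 641 K.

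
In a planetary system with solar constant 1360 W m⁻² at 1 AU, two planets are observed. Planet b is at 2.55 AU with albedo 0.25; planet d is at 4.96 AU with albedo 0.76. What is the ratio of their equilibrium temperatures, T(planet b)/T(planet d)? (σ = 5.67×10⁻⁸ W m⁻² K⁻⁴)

T₁/T₂ ≈ 1.854

T_eq = [S₀(1−A)/(4σd²)]^(1/4), so T ∝ (1−A)^(1/4) / √d.
T₁ = [1360×0.75/(4×5.67×10⁻⁸×2.55²)]^(1/4) = 162.17 K.
T₂ = [1360×0.24/(4×5.67×10⁻⁸×4.96²)]^(1/4) = 87.46 K.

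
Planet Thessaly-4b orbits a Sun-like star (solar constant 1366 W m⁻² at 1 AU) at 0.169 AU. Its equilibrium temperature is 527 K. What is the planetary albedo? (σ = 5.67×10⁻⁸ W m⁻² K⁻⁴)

A ≈ 0.63

Flux at 0.169 AU: S = 1366/0.169² = 4.78×10⁴ W m⁻².
From T_eq⁴ = S(1−A)/(4σ): 1−A = 4σT_eq⁴/S.
1−A = 4 × 5.67×10⁻⁸ × (527)⁴ / 4.78×10⁴ = 0.366.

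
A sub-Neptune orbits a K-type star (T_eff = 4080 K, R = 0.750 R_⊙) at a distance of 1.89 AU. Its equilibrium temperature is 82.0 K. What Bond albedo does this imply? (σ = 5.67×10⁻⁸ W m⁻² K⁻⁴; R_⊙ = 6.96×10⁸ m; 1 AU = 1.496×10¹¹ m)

A ≈ 0.81

R_⋆ = 0.750 × 6.96×10⁸ = 5.22×10⁸ m.
d = 1.89 AU = 2.83×10¹¹ m.
L = 4πR_⋆²σT_⋆⁴ = 4π(5.22×10⁸)² × 5.67×10⁻⁸ × (4080)⁴ = 5.38×10²⁵ W.
S = L/(4πd²) = 53.6 W m⁻².
From T_eq⁴ = S(1−A)/(4σ): 1−A = 4σT_eq⁴/S.
1−A = 4 × 5.67×10⁻⁸ × (82.0)⁴ / 53.6 = 0.191.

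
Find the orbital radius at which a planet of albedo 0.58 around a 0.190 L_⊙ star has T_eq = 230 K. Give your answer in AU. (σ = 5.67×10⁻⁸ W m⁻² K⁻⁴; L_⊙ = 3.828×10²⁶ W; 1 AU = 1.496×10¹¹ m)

d ≈ 0.414 AU

L = 0.190 × 3.828×10²⁶ = 7.27×10²⁵ W.
From T_eq⁴ = L(1−A)/(16πσd²): d = √[L(1−A)/(16πσT_eq⁴)].
d = √[7.27×10²⁵ × 0.42 / (16π × 5.67×10⁻⁸ × (230)⁴)] = 6.19×10¹⁰ m = 0.414 AU.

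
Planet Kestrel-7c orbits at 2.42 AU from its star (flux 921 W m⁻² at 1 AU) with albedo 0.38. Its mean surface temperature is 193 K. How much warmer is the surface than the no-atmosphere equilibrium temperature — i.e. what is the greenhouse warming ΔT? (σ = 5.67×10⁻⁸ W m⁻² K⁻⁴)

S = 921/2.42² = 157.3 W m⁻².
T_eq = [S(1−A)/(4σ)]^(1/4) = [157.3×0.62/(4×5.67×10⁻⁸)]^(1/4) = 144.0 K.
ΔT = T_surf − T_eq = 193 − 144.0.

ΔT ≈ 49.0 K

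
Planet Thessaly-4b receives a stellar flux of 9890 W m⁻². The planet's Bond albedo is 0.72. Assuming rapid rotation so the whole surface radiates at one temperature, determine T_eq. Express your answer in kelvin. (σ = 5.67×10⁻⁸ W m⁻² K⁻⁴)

T_eq ≈ 332 K

Energy balance: absorbed = emitted ⇒ πR²·S(1−A) = 4πR²·σT_eq⁴, so T_eq⁴ = S(1−A)/(4σ).
T_eq = [9890 × 0.28 / (4 × 5.67×10⁻⁸)]^(1/4) = (1.22×10¹⁰)^(1/4) = 332 K.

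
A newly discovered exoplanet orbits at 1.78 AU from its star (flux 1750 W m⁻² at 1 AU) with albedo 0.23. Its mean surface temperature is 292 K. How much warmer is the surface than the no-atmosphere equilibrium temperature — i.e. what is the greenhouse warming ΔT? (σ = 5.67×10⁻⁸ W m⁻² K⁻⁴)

ΔT ≈ 83.9 K

S = 1750/1.78² = 552.3 W m⁻².
T_eq = [S(1−A)/(4σ)]^(1/4) = [552.3×0.77/(4×5.67×10⁻⁸)]^(1/4) = 208.1 K.
ΔT = T_surf − T_eq = 292 − 208.1.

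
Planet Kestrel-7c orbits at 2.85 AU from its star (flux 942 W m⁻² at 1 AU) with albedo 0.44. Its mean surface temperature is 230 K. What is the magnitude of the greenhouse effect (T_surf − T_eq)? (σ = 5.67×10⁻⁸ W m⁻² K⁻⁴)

ΔT ≈ 99.9 K

S = 942/2.85² = 116.0 W m⁻².
T_eq = [S(1−A)/(4σ)]^(1/4) = [116.0×0.56/(4×5.67×10⁻⁸)]^(1/4) = 130.1 K.
ΔT = T_surf − T_eq = 230 − 130.1.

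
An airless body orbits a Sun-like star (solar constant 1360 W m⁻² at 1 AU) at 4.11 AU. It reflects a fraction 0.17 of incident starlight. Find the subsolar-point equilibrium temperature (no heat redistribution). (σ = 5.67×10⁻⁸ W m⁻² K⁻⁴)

Flux at 4.11 AU: S = 1360/4.11² = 80.5 W m⁻².
At the subsolar point the surface absorbs S(1−A) and emits σT⁴ per unit area — no factor of 4, since only the local patch is in balance.
T = [80.5 × 0.83 / 5.67×10⁻⁸]^(1/4) = (1.18×10⁹)^(1/4) = 185 K.

T_ss ≈ 185 K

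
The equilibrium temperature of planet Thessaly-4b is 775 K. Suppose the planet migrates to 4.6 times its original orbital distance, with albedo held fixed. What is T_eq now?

T_eq ∝ L^(1/4) · d^(−1/2).
T′ = 775 / 4.6^(1/2) = 361 K.

T_eq ≈ 361 K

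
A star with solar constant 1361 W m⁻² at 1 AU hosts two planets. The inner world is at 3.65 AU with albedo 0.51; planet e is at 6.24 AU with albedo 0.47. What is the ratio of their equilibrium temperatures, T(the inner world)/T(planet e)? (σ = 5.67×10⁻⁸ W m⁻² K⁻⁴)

T₁/T₂ ≈ 1.282

T_eq = [S₀(1−A)/(4σd²)]^(1/4), so T ∝ (1−A)^(1/4) / √d.
T₁ = [1361×0.49/(4×5.67×10⁻⁸×3.65²)]^(1/4) = 121.89 K.
T₂ = [1361×0.53/(4×5.67×10⁻⁸×6.24²)]^(1/4) = 95.07 K.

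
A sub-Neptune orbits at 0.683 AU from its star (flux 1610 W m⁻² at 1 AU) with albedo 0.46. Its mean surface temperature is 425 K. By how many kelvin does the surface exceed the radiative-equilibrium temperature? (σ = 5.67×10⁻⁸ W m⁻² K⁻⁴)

ΔT ≈ 123.9 K

S = 1610/0.683² = 3451 W m⁻².
T_eq = [S(1−A)/(4σ)]^(1/4) = [3451×0.54/(4×5.67×10⁻⁸)]^(1/4) = 301.1 K.
ΔT = T_surf − T_eq = 425 − 301.1.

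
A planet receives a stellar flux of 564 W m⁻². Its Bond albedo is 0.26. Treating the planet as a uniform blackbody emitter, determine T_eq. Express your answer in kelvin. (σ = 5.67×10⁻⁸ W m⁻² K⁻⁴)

Energy balance: absorbed = emitted ⇒ πR²·S(1−A) = 4πR²·σT_eq⁴, so T_eq⁴ = S(1−A)/(4σ).
T_eq = [564 × 0.74 / (4 × 5.67×10⁻⁸)]^(1/4) = (1.84×10⁹)^(1/4) = 207 K.

T_eq ≈ 207 K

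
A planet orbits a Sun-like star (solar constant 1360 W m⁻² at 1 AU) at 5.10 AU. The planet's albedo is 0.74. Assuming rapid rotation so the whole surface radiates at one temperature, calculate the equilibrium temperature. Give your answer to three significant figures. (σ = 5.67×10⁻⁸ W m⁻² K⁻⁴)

T_eq ≈ 88.0 K

Flux at 5.10 AU: S = 1360/5.10² = 52.3 W m⁻².
Energy balance: absorbed = emitted ⇒ πR²·S(1−A) = 4πR²·σT_eq⁴, so T_eq⁴ = S(1−A)/(4σ).
T_eq = [52.3 × 0.26 / (4 × 5.67×10⁻⁸)]^(1/4) = (5.99×10⁷)^(1/4) = 88.0 K.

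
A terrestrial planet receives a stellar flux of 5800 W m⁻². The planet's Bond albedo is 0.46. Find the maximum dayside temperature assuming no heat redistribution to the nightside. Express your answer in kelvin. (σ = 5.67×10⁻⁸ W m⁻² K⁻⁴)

T_ss ≈ 485 K

With no redistribution each surface element balances locally: S(1−A) = σT⁴.
T = [5800 × 0.54 / 5.67×10⁻⁸]^(1/4) = (5.52×10¹⁰)^(1/4) = 485 K.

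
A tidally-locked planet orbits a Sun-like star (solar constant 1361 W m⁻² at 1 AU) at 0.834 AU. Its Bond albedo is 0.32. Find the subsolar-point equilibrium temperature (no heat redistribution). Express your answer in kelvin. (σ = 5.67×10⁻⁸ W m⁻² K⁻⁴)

T_ss ≈ 391 K

Flux at 0.834 AU: S = 1361/0.834² = 1960 W m⁻².
At the subsolar point the surface absorbs S(1−A) and emits σT⁴ per unit area — no factor of 4, since only the local patch is in balance.
T = [1960 × 0.68 / 5.67×10⁻⁸]^(1/4) = (2.35×10¹⁰)^(1/4) = 391 K.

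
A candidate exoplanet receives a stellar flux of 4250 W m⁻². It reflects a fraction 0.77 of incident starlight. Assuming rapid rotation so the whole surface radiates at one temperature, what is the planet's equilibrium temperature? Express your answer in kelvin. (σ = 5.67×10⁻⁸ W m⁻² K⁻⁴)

Energy balance: absorbed = emitted ⇒ πR²·S(1−A) = 4πR²·σT_eq⁴, so T_eq⁴ = S(1−A)/(4σ).
T_eq = [4250 × 0.23 / (4 × 5.67×10⁻⁸)]^(1/4) = (4.31×10⁹)^(1/4) = 256 K.

T_eq ≈ 256 K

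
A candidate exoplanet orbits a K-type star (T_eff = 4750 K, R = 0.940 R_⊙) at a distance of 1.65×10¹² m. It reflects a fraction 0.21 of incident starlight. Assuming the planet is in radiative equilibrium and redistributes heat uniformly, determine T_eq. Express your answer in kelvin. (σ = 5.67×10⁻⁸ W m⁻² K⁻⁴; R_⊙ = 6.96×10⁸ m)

T_eq ≈ 63.1 K

R_⋆ = 0.940 × 6.96×10⁸ = 6.54×10⁸ m.
L = 4πR_⋆²σT_⋆⁴ = 4π(6.54×10⁸)² × 5.67×10⁻⁸ × (4750)⁴ = 1.55×10²⁶ W.
S = L/(4πd²) = 4.54 W m⁻².
Energy balance: absorbed = emitted ⇒ πR²·S(1−A) = 4πR²·σT_eq⁴, so T_eq⁴ = S(1−A)/(4σ).
T_eq = [4.54 × 0.79 / (4 × 5.67×10⁻⁸)]^(1/4) = (1.58×10⁷)^(1/4) = 63.1 K.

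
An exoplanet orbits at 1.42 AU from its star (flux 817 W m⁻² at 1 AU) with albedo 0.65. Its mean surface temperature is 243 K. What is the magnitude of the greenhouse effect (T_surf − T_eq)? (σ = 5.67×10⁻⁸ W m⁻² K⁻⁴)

ΔT ≈ 84.9 K

S = 817/1.42² = 405.2 W m⁻².
T_eq = [S(1−A)/(4σ)]^(1/4) = [405.2×0.35/(4×5.67×10⁻⁸)]^(1/4) = 158.1 K.
ΔT = T_surf − T_eq = 243 − 158.1.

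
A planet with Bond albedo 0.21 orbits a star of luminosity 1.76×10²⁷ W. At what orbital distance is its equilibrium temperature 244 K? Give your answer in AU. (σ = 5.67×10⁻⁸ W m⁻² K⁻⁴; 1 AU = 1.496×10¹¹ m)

d ≈ 2.48 AU

From T_eq⁴ = L(1−A)/(16πσd²): d = √[L(1−A)/(16πσT_eq⁴)].
d = √[1.76×10²⁷ × 0.79 / (16π × 5.67×10⁻⁸ × (244)⁴)] = 3.71×10¹¹ m = 2.48 AU.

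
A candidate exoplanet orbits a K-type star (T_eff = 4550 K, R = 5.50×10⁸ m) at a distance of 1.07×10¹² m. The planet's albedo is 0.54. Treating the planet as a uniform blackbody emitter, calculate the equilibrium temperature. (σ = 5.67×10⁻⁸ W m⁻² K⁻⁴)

L = 4πR_⋆²σT_⋆⁴ = 4π(5.50×10⁸)² × 5.67×10⁻⁸ × (4550)⁴ = 9.24×10²⁵ W.
S = L/(4πd²) = 6.42 W m⁻².
Energy balance: absorbed = emitted ⇒ πR²·S(1−A) = 4πR²·σT_eq⁴, so T_eq⁴ = S(1−A)/(4σ).
T_eq = [6.42 × 0.46 / (4 × 5.67×10⁻⁸)]^(1/4) = (1.30×10⁷)^(1/4) = 60.1 K.

T_eq ≈ 60.1 K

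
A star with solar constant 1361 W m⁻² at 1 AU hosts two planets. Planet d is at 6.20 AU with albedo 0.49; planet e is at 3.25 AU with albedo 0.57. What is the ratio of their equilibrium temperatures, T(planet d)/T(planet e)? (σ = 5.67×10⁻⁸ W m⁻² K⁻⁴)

T_eq = [S₀(1−A)/(4σd²)]^(1/4), so T ∝ (1−A)^(1/4) / √d.
T₁ = [1361×0.51/(4×5.67×10⁻⁸×6.20²)]^(1/4) = 94.46 K.
T₂ = [1361×0.43/(4×5.67×10⁻⁸×3.25²)]^(1/4) = 125.02 K.

T₁/T₂ ≈ 0.756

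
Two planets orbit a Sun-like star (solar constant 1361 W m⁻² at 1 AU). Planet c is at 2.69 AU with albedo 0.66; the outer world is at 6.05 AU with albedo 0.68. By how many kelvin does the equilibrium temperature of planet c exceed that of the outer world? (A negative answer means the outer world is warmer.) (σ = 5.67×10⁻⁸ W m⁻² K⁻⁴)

ΔT ≈ 44.5 K

T_eq = [S₀(1−A)/(4σd²)]^(1/4), so T ∝ (1−A)^(1/4) / √d.
T₁ = [1361×0.34/(4×5.67×10⁻⁸×2.69²)]^(1/4) = 129.58 K.
T₂ = [1361×0.32/(4×5.67×10⁻⁸×6.05²)]^(1/4) = 85.11 K.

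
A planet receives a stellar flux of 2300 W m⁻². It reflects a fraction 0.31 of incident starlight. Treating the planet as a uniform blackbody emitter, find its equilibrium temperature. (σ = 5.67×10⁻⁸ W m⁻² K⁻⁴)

T_eq ≈ 289 K

Energy balance: absorbed = emitted ⇒ πR²·S(1−A) = 4πR²·σT_eq⁴, so T_eq⁴ = S(1−A)/(4σ).
T_eq = [2300 × 0.69 / (4 × 5.67×10⁻⁸)]^(1/4) = (7.00×10⁹)^(1/4) = 289 K.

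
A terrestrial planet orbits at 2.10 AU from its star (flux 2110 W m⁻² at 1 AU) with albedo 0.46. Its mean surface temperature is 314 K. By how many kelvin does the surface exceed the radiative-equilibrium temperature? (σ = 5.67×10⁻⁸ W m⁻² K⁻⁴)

ΔT ≈ 130.3 K

S = 2110/2.10² = 478.5 W m⁻².
T_eq = [S(1−A)/(4σ)]^(1/4) = [478.5×0.54/(4×5.67×10⁻⁸)]^(1/4) = 183.7 K.
ΔT = T_surf − T_eq = 314 − 183.7.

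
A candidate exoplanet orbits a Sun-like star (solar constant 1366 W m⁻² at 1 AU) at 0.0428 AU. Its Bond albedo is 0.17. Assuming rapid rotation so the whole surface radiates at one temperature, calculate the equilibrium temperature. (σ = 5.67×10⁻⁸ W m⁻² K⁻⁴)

Flux at 0.0428 AU: S = 1366/0.0428² = 7.46×10⁵ W m⁻².
Energy balance: absorbed = emitted ⇒ πR²·S(1−A) = 4πR²·σT_eq⁴, so T_eq⁴ = S(1−A)/(4σ).
T_eq = [7.46×10⁵ × 0.83 / (4 × 5.67×10⁻⁸)]^(1/4) = (2.73×10¹²)^(1/4) = 1290 K.

T_eq ≈ 1290 K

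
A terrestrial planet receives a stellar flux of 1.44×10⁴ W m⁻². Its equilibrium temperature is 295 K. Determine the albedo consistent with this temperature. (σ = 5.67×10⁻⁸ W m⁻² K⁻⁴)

From T_eq⁴ = S(1−A)/(4σ): 1−A = 4σT_eq⁴/S.
1−A = 4 × 5.67×10⁻⁸ × (295)⁴ / 1.44×10⁴ = 0.119.

A ≈ 0.88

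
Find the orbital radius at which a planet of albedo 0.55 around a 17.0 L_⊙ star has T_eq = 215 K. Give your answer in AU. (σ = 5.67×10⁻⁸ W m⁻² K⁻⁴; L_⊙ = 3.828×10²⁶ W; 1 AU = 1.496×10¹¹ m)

L = 17.0 × 3.828×10²⁶ = 6.51×10²⁷ W.
From T_eq⁴ = L(1−A)/(16πσd²): d = √[L(1−A)/(16πσT_eq⁴)].
d = √[6.51×10²⁷ × 0.45 / (16π × 5.67×10⁻⁸ × (215)⁴)] = 6.93×10¹¹ m = 4.64 AU.

d ≈ 4.64 AU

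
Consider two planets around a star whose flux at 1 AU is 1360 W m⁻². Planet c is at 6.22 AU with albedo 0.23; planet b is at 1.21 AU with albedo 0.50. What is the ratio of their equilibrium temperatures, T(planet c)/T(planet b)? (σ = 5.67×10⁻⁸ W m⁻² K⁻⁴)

T_eq = [S₀(1−A)/(4σd²)]^(1/4), so T ∝ (1−A)^(1/4) / √d.
T₁ = [1360×0.77/(4×5.67×10⁻⁸×6.22²)]^(1/4) = 104.52 K.
T₂ = [1360×0.50/(4×5.67×10⁻⁸×1.21²)]^(1/4) = 212.73 K.

T₁/T₂ ≈ 0.491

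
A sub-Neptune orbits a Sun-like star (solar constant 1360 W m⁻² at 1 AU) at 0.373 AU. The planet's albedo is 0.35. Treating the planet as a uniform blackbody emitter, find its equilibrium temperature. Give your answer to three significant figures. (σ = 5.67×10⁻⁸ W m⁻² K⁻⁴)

Flux at 0.373 AU: S = 1360/0.373² = 9780 W m⁻².
Energy balance: absorbed = emitted ⇒ πR²·S(1−A) = 4πR²·σT_eq⁴, so T_eq⁴ = S(1−A)/(4σ).
T_eq = [9780 × 0.65 / (4 × 5.67×10⁻⁸)]^(1/4) = (2.80×10¹⁰)^(1/4) = 409 K.

T_eq ≈ 409 K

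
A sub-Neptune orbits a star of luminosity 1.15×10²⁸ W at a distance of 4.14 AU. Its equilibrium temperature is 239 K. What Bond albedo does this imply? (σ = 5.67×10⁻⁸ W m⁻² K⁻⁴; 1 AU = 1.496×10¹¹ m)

A ≈ 0.69

d = 4.14 AU = 6.19×10¹¹ m.
Flux: S = L/(4πd²) = 1.15×10²⁸/(4π×(6.19×10¹¹)²) = 2390 W m⁻².
From T_eq⁴ = S(1−A)/(4σ): 1−A = 4σT_eq⁴/S.
1−A = 4 × 5.67×10⁻⁸ × (239)⁴ / 2390 = 0.310.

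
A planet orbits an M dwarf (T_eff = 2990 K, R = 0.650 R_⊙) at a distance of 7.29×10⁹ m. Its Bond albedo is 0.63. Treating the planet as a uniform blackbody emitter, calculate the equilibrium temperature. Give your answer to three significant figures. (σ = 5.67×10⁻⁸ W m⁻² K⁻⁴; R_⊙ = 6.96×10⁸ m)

R_⋆ = 0.650 × 6.96×10⁸ = 4.52×10⁸ m.
L = 4πR_⋆²σT_⋆⁴ = 4π(4.52×10⁸)² × 5.67×10⁻⁸ × (2990)⁴ = 1.17×10²⁵ W.
S = L/(4πd²) = 1.75×10⁴ W m⁻².
Energy balance: absorbed = emitted ⇒ πR²·S(1−A) = 4πR²·σT_eq⁴, so T_eq⁴ = S(1−A)/(4σ).
T_eq = [1.75×10⁴ × 0.37 / (4 × 5.67×10⁻⁸)]^(1/4) = (2.85×10¹⁰)^(1/4) = 411 K.

T_eq ≈ 411 K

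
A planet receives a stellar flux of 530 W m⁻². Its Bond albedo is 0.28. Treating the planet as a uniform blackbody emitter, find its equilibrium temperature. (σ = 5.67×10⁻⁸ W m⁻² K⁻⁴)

T_eq ≈ 203 K

Energy balance: absorbed = emitted ⇒ πR²·S(1−A) = 4πR²·σT_eq⁴, so T_eq⁴ = S(1−A)/(4σ).
T_eq = [530 × 0.72 / (4 × 5.67×10⁻⁸)]^(1/4) = (1.68×10⁹)^(1/4) = 203 K.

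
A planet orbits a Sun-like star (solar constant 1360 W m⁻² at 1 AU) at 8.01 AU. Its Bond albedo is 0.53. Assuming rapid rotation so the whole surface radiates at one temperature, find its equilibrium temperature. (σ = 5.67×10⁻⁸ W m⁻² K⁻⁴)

Flux at 8.01 AU: S = 1360/8.01² = 21.2 W m⁻².
Energy balance: absorbed = emitted ⇒ πR²·S(1−A) = 4πR²·σT_eq⁴, so T_eq⁴ = S(1−A)/(4σ).
T_eq = [21.2 × 0.47 / (4 × 5.67×10⁻⁸)]^(1/4) = (4.39×10⁷)^(1/4) = 81.4 K.

T_eq ≈ 81.4 K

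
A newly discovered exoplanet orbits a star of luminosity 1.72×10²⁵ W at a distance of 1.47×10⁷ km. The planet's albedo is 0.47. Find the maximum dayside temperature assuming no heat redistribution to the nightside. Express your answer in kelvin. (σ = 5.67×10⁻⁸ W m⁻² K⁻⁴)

d = 1.47×10⁷ km = 1.47×10¹⁰ m.
Flux: S = L/(4πd²) = 1.72×10²⁵/(4π×(1.47×10¹⁰)²) = 6330 W m⁻².
With no redistribution each surface element balances locally: S(1−A) = σT⁴.
T = [6330 × 0.53 / 5.67×10⁻⁸]^(1/4) = (5.92×10¹⁰)^(1/4) = 493 K.

T_ss ≈ 493 K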